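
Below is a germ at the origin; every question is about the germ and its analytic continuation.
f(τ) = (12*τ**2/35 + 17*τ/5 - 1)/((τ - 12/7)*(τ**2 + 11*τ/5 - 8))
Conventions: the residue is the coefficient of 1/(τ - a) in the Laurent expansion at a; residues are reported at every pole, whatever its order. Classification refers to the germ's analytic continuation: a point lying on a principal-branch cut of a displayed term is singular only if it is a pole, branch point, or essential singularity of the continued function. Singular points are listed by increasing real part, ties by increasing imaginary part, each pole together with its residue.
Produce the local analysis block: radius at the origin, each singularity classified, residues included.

Radius of convergence at 0: 12/7.
At -11/10 - (1/10)*sqrt(921): a pole of order 1; residue 7691/3160 - (86083/970120)*sqrt(921).
At 12/7: a pole of order 1; residue -10009/2212.
At -11/10 + (1/10)*sqrt(921): a pole of order 1; residue 7691/3160 + (86083/970120)*sqrt(921).

Denominator factor (τ**2 + 11*τ/5 - 8): discriminant 921/25, real irrational roots -11/10 + (1/10)*sqrt(921) and -11/10 - (1/10)*sqrt(921); poles of order 1, moduli -11/10 + (1/10)*sqrt(921) and 11/10 + (1/10)*sqrt(921).
Denominator factor (τ - 12/7): pole of order 1 at 12/7, modulus 12/7.
The radius of convergence is the smallest modulus among the singular points: 12/7.
The factor τ**2 + 11*τ/5 - 8 splits as (τ - a)(τ - a') with a = -11/10 - (1/10)*sqrt(921), a' = -11/10 + (1/10)*sqrt(921). At the order-1 pole a set g(τ) = (τ - a)*f(τ) = [(12*τ**2/35 + 17*τ/5 - 1)/(τ - 12/7)] / (τ - a').
Simple pole: residue = g(a) at a = -11/10 - (1/10)*sqrt(921), which is 7691/3160 - (86083/970120)*sqrt(921).
At the order-1 pole 12/7 set g(τ) = (τ - (12/7))*f(τ) = (12*τ**2/35 + 17*τ/5 - 1)/(τ**2 + 11*τ/5 - 8).
Simple pole: residue = g(a) at a = 12/7, which is -10009/2212.
The factor τ**2 + 11*τ/5 - 8 splits as (τ - a)(τ - a') with a = -11/10 + (1/10)*sqrt(921), a' = -11/10 - (1/10)*sqrt(921). At the order-1 pole a set g(τ) = (τ - a)*f(τ) = [(12*τ**2/35 + 17*τ/5 - 1)/(τ - 12/7)] / (τ - a').
Simple pole: residue = g(a) at a = -11/10 + (1/10)*sqrt(921), which is 7691/3160 + (86083/970120)*sqrt(921).
List the singular points by increasing real part (a conjugate pair: the negative imaginary part first).


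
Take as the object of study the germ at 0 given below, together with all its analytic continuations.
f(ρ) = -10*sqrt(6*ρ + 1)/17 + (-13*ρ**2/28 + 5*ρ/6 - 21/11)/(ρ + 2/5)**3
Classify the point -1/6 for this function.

The point is an algebraic (square-root) branch point.

The term (-10/17)*sqrt(1 - ρ/(-1/6)) has argument 1 - -1/6/(-1/6) = 0 at -1/6: a square-root (algebraic, two-sheeted) branch point; the remaining terms are analytic or single-valued there.


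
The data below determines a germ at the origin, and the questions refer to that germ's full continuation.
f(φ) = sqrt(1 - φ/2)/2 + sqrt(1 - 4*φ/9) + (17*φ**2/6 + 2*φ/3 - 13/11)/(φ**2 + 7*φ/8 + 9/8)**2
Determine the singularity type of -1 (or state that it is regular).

Denominator factors: φ**2 + 7*φ/8 + 9/8 = 5/4 at φ = -1 — none vanishes.
Branch term sqrt(1 - φ/(2)): argument at -1 is 3/2, nonzero, so -1 is not its branch point (a point on a principal cut is still regular for the continued germ).
Branch term sqrt(1 - φ/(9/4)): argument at -1 is 13/9, nonzero, so -1 is not its branch point (a point on a principal cut is still regular for the continued germ).
So the germ continues analytically to -1.

The point is a regular point.


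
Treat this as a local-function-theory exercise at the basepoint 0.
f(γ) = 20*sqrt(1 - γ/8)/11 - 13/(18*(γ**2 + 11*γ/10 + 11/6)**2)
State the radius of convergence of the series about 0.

The radius of convergence is (1/6)*sqrt(66).

Denominator factor (γ**2 + 11*γ/10 + 11/6)^2: discriminant -1837/300, complex-conjugate roots (-11/20) + ((1/60)*sqrt(5511))*i and (-11/20) - ((1/60)*sqrt(5511))*i; poles of order 2, moduli (1/6)*sqrt(66) and (1/6)*sqrt(66).
Branch term (20/11)*sqrt(1 - γ/(8)): its argument vanishes at γ = 8, a square-root branch point, modulus 8.
The radius of convergence is the smallest modulus among the singular points: (1/6)*sqrt(66).


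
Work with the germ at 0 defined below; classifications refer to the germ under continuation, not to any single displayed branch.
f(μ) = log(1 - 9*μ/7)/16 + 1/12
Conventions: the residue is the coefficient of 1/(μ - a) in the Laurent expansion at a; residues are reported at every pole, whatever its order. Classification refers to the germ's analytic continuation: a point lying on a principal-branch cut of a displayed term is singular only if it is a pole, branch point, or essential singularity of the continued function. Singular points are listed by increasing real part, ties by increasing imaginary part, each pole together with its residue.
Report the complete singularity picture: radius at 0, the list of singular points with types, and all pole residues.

Branch term (1/16)*log(1 - μ/(7/9)): its argument vanishes at μ = 7/9, a logarithmic branch point, modulus 7/9.
The radius of convergence is the smallest modulus among the singular points: 7/9.

Radius of convergence at 0: 7/9.
At 7/9: a logarithmic branch point.


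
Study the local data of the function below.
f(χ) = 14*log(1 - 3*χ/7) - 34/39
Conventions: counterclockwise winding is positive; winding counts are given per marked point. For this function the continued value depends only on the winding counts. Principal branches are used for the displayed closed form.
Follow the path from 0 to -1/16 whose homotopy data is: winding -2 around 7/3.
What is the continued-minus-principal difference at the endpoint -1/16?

The rational part is single-valued and drops out of the difference; each branch term changes only by its own monodromy.
(14)*log(1 - χ/(7/3)): each positive loop around 7/3 adds 2*pi*i to the log, so winding -2 contributes (14)*(-2)*2*pi*i = -(56)*pi*i.
Summing the contributions at χ = -1/16 gives -(56)*pi*i.

Continued minus principal equals -(56)*pi*i.


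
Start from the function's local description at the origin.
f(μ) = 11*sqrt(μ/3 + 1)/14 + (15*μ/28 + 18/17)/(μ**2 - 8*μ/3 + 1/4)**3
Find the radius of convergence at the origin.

The radius of convergence is 4/3 - (1/6)*sqrt(55).

Denominator factor (μ**2 - 8*μ/3 + 1/4)^3: discriminant 55/9, real irrational roots 4/3 + (1/6)*sqrt(55) and 4/3 - (1/6)*sqrt(55); poles of order 3, moduli 4/3 + (1/6)*sqrt(55) and 4/3 - (1/6)*sqrt(55).
Branch term (11/14)*sqrt(1 - μ/(-3)): its argument vanishes at μ = -3, a square-root branch point, modulus 3.
The radius of convergence is the smallest modulus among the singular points: 4/3 - (1/6)*sqrt(55).


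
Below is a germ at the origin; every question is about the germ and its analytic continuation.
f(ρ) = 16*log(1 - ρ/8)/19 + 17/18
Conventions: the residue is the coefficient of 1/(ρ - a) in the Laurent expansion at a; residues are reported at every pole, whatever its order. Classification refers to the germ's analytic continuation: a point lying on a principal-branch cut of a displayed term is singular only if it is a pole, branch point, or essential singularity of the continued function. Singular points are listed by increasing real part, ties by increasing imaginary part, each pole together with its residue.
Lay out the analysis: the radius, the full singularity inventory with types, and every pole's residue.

Branch term (16/19)*log(1 - ρ/(8)): its argument vanishes at ρ = 8, a logarithmic branch point, modulus 8.
The radius of convergence is the smallest modulus among the singular points: 8.

Radius of convergence at 0: 8.
At 8: a logarithmic branch point.


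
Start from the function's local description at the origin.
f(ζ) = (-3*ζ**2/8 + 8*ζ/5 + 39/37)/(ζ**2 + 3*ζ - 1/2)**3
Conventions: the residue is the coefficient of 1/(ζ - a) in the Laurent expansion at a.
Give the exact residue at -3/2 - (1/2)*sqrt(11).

The residue is (2049/246235)*sqrt(11).

The factor ζ**2 + 3*ζ - 1/2 splits as (ζ - a)(ζ - a') with a = -3/2 - (1/2)*sqrt(11), a' = -3/2 + (1/2)*sqrt(11). At the order-3 pole a set g(ζ) = (ζ - a)^3*f(ζ) = [-3*ζ**2/8 + 8*ζ/5 + 39/37] / (ζ - a')^3.
Order-3 pole: residue = g''(a)/2; g''(-3/2 - (1/2)*sqrt(11)) = (4098/246235)*sqrt(11), so the residue is (2049/246235)*sqrt(11).


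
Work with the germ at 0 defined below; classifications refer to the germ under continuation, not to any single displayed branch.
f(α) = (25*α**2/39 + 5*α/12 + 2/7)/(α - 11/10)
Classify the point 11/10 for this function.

The point is a pole of order 1.

The denominator factor α - 11/10 vanishes at 11/10 and appears to the power 1; the numerator there equals 3319/2184, nonzero, and no other factor vanishes.
Hence a pole whose order is the multiplicity, 1.


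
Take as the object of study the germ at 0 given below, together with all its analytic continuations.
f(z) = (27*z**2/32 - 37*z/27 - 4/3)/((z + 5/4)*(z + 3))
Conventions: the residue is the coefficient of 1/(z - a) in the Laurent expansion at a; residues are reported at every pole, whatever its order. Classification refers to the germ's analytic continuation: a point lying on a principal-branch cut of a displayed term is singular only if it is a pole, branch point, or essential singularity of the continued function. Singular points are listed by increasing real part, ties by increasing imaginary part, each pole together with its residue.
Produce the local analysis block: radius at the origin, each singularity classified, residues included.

Denominator factor (z + 5/4): pole of order 1 at -5/4, modulus 5/4.
Denominator factor (z + 3): pole of order 1 at -3, modulus 3.
The radius of convergence is the smallest modulus among the singular points: 5/4.
At the order-1 pole -3 set g(z) = (z - (-3))*f(z) = (27*z**2/32 - 37*z/27 - 4/3)/(z + 5/4).
Simple pole: residue = g(a) at a = -3, which is -2987/504.
At the order-1 pole -5/4 set g(z) = (z - (-5/4))*f(z) = (27*z**2/32 - 37*z/27 - 4/3)/(z + 3).
Simple pole: residue = g(a) at a = -5/4, which is 23473/24192.
List the singular points by increasing real part (a conjugate pair: the negative imaginary part first).

Radius of convergence at 0: 5/4.
At -3: a pole of order 1; residue -2987/504.
At -5/4: a pole of order 1; residue 23473/24192.


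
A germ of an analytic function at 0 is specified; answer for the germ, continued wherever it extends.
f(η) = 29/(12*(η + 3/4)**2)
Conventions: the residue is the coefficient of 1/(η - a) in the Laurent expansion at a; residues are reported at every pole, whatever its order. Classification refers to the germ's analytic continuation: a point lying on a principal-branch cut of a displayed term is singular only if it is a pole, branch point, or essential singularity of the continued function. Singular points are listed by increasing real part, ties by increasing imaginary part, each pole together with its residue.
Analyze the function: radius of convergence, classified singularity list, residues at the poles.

Radius of convergence at 0: 3/4.
At -3/4: a pole of order 2; residue 0.

Denominator factor (η + 3/4)^2: pole of order 2 at -3/4, modulus 3/4.
The radius of convergence is the smallest modulus among the singular points: 3/4.
At the order-2 pole -3/4 set g(η) = (η - (-3/4))^2*f(η) = 29/12.
Order-2 pole: residue = g'(a); g'(-3/4) = 0, so the residue is 0.


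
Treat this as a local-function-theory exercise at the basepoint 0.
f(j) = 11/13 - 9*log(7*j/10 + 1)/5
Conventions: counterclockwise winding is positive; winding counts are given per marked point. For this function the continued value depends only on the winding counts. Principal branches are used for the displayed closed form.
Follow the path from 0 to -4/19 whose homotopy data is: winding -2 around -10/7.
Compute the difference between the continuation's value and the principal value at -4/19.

Continued minus principal equals (36/5)*pi*i.

The rational part is single-valued and drops out of the difference; each branch term changes only by its own monodromy.
(-9/5)*log(1 - j/(-10/7)): each positive loop around -10/7 adds 2*pi*i to the log, so winding -2 contributes (-9/5)*(-2)*2*pi*i = (36/5)*pi*i.
Summing the contributions at j = -4/19 gives (36/5)*pi*i.


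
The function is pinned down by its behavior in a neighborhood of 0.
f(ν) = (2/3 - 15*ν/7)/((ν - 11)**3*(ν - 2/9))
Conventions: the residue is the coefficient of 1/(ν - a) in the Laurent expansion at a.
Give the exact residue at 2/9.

The residue is -972/6388711.

At the order-1 pole 2/9 set g(ν) = (ν - (2/9))*f(ν) = (2/3 - 15*ν/7)/(ν - 11)**3.
Simple pole: residue = g(a) at a = 2/9, which is -972/6388711.


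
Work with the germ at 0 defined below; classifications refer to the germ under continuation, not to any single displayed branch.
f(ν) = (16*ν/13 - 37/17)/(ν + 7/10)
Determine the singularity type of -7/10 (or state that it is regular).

The point is a pole of order 1.

The denominator factor ν + 7/10 vanishes at -7/10 and appears to the power 1; the numerator there equals -3357/1105, nonzero, and no other factor vanishes.
Hence a pole whose order is the multiplicity, 1.


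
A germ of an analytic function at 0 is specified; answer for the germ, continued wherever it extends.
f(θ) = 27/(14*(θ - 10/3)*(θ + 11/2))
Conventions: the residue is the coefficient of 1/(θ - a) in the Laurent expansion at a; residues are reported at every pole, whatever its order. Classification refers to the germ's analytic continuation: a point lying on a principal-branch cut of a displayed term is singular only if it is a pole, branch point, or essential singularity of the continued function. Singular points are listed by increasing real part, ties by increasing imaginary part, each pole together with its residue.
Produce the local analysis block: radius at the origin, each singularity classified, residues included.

Radius of convergence at 0: 10/3.
At -11/2: a pole of order 1; residue -81/371.
At 10/3: a pole of order 1; residue 81/371.

Denominator factor (θ + 11/2): pole of order 1 at -11/2, modulus 11/2.
Denominator factor (θ - 10/3): pole of order 1 at 10/3, modulus 10/3.
The radius of convergence is the smallest modulus among the singular points: 10/3.
At the order-1 pole -11/2 set g(θ) = (θ - (-11/2))*f(θ) = 27/(14*(θ - 10/3)).
Simple pole: residue = g(a) at a = -11/2, which is -81/371.
At the order-1 pole 10/3 set g(θ) = (θ - (10/3))*f(θ) = 27/(14*(θ + 11/2)).
Simple pole: residue = g(a) at a = 10/3, which is 81/371.
List the singular points by increasing real part (a conjugate pair: the negative imaginary part first).


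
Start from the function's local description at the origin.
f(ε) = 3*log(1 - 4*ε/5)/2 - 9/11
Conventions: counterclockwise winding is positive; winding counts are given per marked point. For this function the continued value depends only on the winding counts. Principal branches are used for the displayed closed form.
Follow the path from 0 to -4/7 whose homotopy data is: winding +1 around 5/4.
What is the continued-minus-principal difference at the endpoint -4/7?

The rational part is single-valued and drops out of the difference; each branch term changes only by its own monodromy.
(3/2)*log(1 - ε/(5/4)): each positive loop around 5/4 adds 2*pi*i to the log, so winding +1 contributes (3/2)*(1)*2*pi*i = (3)*pi*i.
Summing the contributions at ε = -4/7 gives (3)*pi*i.

Continued minus principal equals (3)*pi*i.


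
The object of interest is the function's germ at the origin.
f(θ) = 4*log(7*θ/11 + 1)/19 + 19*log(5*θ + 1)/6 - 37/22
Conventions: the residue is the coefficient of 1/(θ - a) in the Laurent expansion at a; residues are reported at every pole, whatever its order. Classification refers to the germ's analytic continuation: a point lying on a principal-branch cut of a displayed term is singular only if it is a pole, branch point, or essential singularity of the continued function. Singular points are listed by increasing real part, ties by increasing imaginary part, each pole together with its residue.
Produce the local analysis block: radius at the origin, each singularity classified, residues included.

Radius of convergence at 0: 1/5.
At -11/7: a logarithmic branch point.
At -1/5: a logarithmic branch point.

Branch term (4/19)*log(1 - θ/(-11/7)): its argument vanishes at θ = -11/7, a logarithmic branch point, modulus 11/7.
Branch term (19/6)*log(1 - θ/(-1/5)): its argument vanishes at θ = -1/5, a logarithmic branch point, modulus 1/5.
The radius of convergence is the smallest modulus among the singular points: 1/5.
List the singular points by increasing real part (a conjugate pair: the negative imaginary part first).


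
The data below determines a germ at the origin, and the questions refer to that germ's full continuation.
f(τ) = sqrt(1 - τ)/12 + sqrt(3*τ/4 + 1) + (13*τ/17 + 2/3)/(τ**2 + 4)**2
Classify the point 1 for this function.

The term (1/12)*sqrt(1 - τ/(1)) has argument 1 - 1/(1) = 0 at 1: a square-root (algebraic, two-sheeted) branch point; the remaining terms are analytic or single-valued there.

The point is an algebraic (square-root) branch point.


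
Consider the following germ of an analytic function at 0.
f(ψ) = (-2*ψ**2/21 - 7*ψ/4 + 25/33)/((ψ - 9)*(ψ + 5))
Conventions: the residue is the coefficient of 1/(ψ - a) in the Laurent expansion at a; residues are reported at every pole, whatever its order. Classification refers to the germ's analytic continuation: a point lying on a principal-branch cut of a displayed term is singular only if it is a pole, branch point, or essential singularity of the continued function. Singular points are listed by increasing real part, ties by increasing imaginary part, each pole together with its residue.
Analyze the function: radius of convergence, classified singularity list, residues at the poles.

Radius of convergence at 0: 5.
At -5: a pole of order 1; residue -2195/4312.
At 9: a pole of order 1; residue -20981/12936.

Denominator factor (ψ + 5): pole of order 1 at -5, modulus 5.
Denominator factor (ψ - 9): pole of order 1 at 9, modulus 9.
The radius of convergence is the smallest modulus among the singular points: 5.
At the order-1 pole -5 set g(ψ) = (ψ - (-5))*f(ψ) = (-2*ψ**2/21 - 7*ψ/4 + 25/33)/(ψ - 9).
Simple pole: residue = g(a) at a = -5, which is -2195/4312.
At the order-1 pole 9 set g(ψ) = (ψ - (9))*f(ψ) = (-2*ψ**2/21 - 7*ψ/4 + 25/33)/(ψ + 5).
Simple pole: residue = g(a) at a = 9, which is -20981/12936.
List the singular points by increasing real part (a conjugate pair: the negative imaginary part first).


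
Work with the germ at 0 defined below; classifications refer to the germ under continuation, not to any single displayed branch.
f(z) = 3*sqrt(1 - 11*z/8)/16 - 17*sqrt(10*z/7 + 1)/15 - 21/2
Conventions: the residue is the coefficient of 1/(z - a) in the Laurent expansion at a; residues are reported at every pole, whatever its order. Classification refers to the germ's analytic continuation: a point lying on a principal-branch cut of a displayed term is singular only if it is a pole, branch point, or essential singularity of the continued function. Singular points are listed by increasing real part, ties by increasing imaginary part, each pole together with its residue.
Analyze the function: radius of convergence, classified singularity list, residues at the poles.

Radius of convergence at 0: 7/10.
At -7/10: an algebraic (square-root) branch point.
At 8/11: an algebraic (square-root) branch point.

Branch term (3/16)*sqrt(1 - z/(8/11)): its argument vanishes at z = 8/11, a square-root branch point, modulus 8/11.
Branch term (-17/15)*sqrt(1 - z/(-7/10)): its argument vanishes at z = -7/10, a square-root branch point, modulus 7/10.
The radius of convergence is the smallest modulus among the singular points: 7/10.
List the singular points by increasing real part (a conjugate pair: the negative imaginary part first).


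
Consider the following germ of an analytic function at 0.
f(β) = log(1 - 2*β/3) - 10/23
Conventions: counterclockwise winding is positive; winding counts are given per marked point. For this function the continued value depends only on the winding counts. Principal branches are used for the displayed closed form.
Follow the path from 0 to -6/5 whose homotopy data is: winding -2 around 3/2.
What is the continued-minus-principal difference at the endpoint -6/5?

The rational part is single-valued and drops out of the difference; each branch term changes only by its own monodromy.
(1)*log(1 - β/(3/2)): each positive loop around 3/2 adds 2*pi*i to the log, so winding -2 contributes (1)*(-2)*2*pi*i = -(4)*pi*i.
Summing the contributions at β = -6/5 gives -(4)*pi*i.

Continued minus principal equals -(4)*pi*i.


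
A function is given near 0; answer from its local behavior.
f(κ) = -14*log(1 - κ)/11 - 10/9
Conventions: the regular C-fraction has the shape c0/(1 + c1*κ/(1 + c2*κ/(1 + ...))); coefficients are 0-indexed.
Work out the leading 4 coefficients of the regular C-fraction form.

The regular C-fraction coefficients are [-10/9, 63/55, -181/110, -55/1086].

Taylor coefficients (expand at 0): a_0 = -10/9, a_1 = 14/11, a_2 = 7/11, a_3 = 14/33.
c0 = a_0 = -10/9. Peel one level at a time: if S = 1 + c*κ/S' with S'(0) = 1, then c is the κ-coefficient of S and S' = c*κ/(S - 1).
S_1 = c0/f = 1 + (63/55)*κ + (11403/6050)*κ^2 + ...; c1 = 63/55.
S_2 = c1*κ/(S_1 - 1) = 1 + (-181/110)*κ + (-1/12)*κ^2 + ...; c2 = -181/110.
S_3 = c2*κ/(S_2 - 1) = 1 + (-55/1086)*κ + ...; c3 = -55/1086.


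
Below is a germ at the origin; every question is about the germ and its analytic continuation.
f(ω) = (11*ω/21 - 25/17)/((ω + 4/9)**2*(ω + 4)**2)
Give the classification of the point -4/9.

The point is a pole of order 2.

The denominator factor ω + 4/9 vanishes at -4/9 and appears to the power 2; the numerator there equals -5473/3213, nonzero, and no other factor vanishes.
Hence a pole whose order is the multiplicity, 2.


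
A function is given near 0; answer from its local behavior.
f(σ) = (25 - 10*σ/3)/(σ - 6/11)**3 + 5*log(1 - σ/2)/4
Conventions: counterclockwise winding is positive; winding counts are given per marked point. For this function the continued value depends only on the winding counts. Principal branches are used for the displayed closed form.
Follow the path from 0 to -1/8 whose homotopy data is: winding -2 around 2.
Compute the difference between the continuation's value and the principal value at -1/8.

Continued minus principal equals -(5)*pi*i.

The rational part is single-valued and drops out of the difference; each branch term changes only by its own monodromy.
(5/4)*log(1 - σ/(2)): each positive loop around 2 adds 2*pi*i to the log, so winding -2 contributes (5/4)*(-2)*2*pi*i = -(5)*pi*i.
Summing the contributions at σ = -1/8 gives -(5)*pi*i.


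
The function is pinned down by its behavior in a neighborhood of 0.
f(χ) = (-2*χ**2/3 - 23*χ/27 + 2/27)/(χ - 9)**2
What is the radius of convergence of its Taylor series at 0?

Denominator factor (χ - 9)^2: pole of order 2 at 9, modulus 9.
The radius of convergence is the smallest modulus among the singular points: 9.

The radius of convergence is 9.


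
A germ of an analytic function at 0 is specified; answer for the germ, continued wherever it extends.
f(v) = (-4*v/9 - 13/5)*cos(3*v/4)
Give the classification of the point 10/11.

There is no denominator, hence no pole anywhere.
The factor cos(3*v/4) is entire.
So the germ continues analytically to 10/11.

The point is a regular point.


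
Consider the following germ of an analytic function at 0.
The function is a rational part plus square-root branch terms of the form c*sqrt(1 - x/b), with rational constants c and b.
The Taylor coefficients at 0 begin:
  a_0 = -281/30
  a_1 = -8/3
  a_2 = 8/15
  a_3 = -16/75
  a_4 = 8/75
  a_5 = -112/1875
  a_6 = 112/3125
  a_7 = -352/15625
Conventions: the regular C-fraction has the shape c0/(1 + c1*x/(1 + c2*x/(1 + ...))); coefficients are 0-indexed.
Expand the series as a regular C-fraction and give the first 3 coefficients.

Taylor coefficients (read off): a_0 = -281/30, a_1 = -8/3, a_2 = 8/15.
c0 = a_0 = -281/30. Peel one level at a time: if S = 1 + c*x/S' with S'(0) = 1, then c is the x-coefficient of S and S' = c*x/(S - 1).
S_1 = c0/f = 1 + (-80/281)*x + (10896/78961)*x^2 + ...; c1 = -80/281.
S_2 = c1*x/(S_1 - 1) = 1 + (681/1405)*x + ...; c2 = 681/1405.

The regular C-fraction coefficients are [-281/30, -80/281, 681/1405].


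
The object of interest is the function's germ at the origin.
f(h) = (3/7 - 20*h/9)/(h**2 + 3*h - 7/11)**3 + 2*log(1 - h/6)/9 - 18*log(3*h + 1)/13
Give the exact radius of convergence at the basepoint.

Denominator factor (h**2 + 3*h - 7/11)^3: discriminant 127/11, real irrational roots -3/2 + (1/22)*sqrt(1397) and -3/2 - (1/22)*sqrt(1397); poles of order 3, moduli -3/2 + (1/22)*sqrt(1397) and 3/2 + (1/22)*sqrt(1397).
Branch term (2/9)*log(1 - h/(6)): its argument vanishes at h = 6, a logarithmic branch point, modulus 6.
Branch term (-18/13)*log(1 - h/(-1/3)): its argument vanishes at h = -1/3, a logarithmic branch point, modulus 1/3.
The radius of convergence is the smallest modulus among the singular points: -3/2 + (1/22)*sqrt(1397).

The radius of convergence is -3/2 + (1/22)*sqrt(1397).


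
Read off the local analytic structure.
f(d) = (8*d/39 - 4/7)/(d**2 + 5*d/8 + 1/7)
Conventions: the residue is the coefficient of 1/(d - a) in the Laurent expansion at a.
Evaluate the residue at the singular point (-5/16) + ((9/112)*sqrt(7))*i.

The factor d**2 + 5*d/8 + 1/7 splits as (d - a)(d - a') with a = (-5/16) + ((9/112)*sqrt(7))*i, a' = (-5/16) - ((9/112)*sqrt(7))*i. At the order-1 pole a set g(d) = (d - a)*f(d) = [8*d/39 - 4/7] / (d - a').
Simple pole: residue = g(a) at a = (-5/16) + ((9/112)*sqrt(7))*i, which is (4/39) + ((1388/2457)*sqrt(7))*i.

The residue is (4/39) + ((1388/2457)*sqrt(7))*i.


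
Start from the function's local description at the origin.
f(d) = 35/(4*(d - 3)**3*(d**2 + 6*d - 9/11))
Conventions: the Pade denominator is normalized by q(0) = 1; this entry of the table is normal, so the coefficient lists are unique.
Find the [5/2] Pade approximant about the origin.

Taylor coefficients needed (expand at 0): a_0 = 385/972, a_1 = 9625/2916, a_2 = 2695/108, a_3 = 1637405/8748, a_4 = 18412625/13122, a_5 = 15336475/1458, a_6 = 27937220465/354294, a_7 = 628283656385/1062882.
Write the denominator as Q(d) = 1 + q1*d + q2*d^2. Requiring Q*f - P = O(d^8) with deg P <= 5 kills the coefficients of d^6..d^7 in Q*f:
  d^6: a_6 + q1*a_5 + q2*a_4 = 0, i.e. 27937220465/354294 + (15336475/1458)*q1 + (18412625/13122)*q2 = 0.
  d^7: a_7 + q1*a_6 + q2*a_5 = 0, i.e. 628283656385/1062882 + (27937220465/354294)*q1 + (15336475/1458)*q2 = 0.
Solving this linear system: q1 = -18680108/2353695, q2 = 349456523/105916275.
The numerator is Q*f truncated at degree 5: P0 = a_0 = 385/972; P1 = a_1 + q1*a_0 = 23973103/152519436; P2 = a_2 + q1*a_1 + q2*a_0 = 329970949/5147530965; P3 = a_3 + q1*a_2 + q2*a_1 = 61858181/3088518579; P4 = a_4 + q1*a_3 + q2*a_2 = 113619583/20590123860; P5 = a_5 + q1*a_4 + q2*a_3 = 194584313/185311114740.

The Pade approximant has numerator coefficients [385/972, 23973103/152519436, 329970949/5147530965, 61858181/3088518579, 113619583/20590123860, 194584313/185311114740]; denominator coefficients [1, -18680108/2353695, 349456523/105916275].


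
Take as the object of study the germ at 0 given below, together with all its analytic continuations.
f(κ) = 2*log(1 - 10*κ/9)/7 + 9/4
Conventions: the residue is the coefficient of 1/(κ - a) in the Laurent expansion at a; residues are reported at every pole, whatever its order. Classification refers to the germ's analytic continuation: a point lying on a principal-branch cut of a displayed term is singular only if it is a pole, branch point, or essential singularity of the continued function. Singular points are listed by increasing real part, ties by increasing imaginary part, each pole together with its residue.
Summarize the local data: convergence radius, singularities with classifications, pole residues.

Radius of convergence at 0: 9/10.
At 9/10: a logarithmic branch point.

Branch term (2/7)*log(1 - κ/(9/10)): its argument vanishes at κ = 9/10, a logarithmic branch point, modulus 9/10.
The radius of convergence is the smallest modulus among the singular points: 9/10.


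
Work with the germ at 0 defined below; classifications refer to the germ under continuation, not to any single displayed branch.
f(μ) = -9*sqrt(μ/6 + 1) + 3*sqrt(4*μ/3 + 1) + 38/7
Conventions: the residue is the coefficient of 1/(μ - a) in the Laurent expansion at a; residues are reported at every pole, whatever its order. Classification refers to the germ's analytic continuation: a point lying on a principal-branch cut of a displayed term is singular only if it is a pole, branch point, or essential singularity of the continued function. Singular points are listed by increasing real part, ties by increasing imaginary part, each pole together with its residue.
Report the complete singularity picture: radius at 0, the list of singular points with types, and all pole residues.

Branch term (3)*sqrt(1 - μ/(-3/4)): its argument vanishes at μ = -3/4, a square-root branch point, modulus 3/4.
Branch term (-9)*sqrt(1 - μ/(-6)): its argument vanishes at μ = -6, a square-root branch point, modulus 6.
The radius of convergence is the smallest modulus among the singular points: 3/4.
List the singular points by increasing real part (a conjugate pair: the negative imaginary part first).

Radius of convergence at 0: 3/4.
At -6: an algebraic (square-root) branch point.
At -3/4: an algebraic (square-root) branch point.


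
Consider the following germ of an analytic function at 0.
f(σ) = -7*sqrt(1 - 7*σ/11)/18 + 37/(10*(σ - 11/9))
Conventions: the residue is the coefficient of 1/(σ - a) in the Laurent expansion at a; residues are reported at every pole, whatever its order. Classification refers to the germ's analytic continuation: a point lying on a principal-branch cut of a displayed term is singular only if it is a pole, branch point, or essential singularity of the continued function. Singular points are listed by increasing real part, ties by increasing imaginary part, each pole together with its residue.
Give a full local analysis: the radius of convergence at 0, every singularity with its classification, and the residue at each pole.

Radius of convergence at 0: 11/9.
At 11/9: a pole of order 1; residue 37/10.
At 11/7: an algebraic (square-root) branch point.

Denominator factor (σ - 11/9): pole of order 1 at 11/9, modulus 11/9.
Branch term (-7/18)*sqrt(1 - σ/(11/7)): its argument vanishes at σ = 11/7, a square-root branch point, modulus 11/7.
The radius of convergence is the smallest modulus among the singular points: 11/9.
The branch term is analytic at 11/9 and contributes nothing to the residue; only the rational part matters.
At the order-1 pole 11/9 set g(σ) = (σ - (11/9))*(rational part) = 37/10.
Simple pole: residue = g(a) at a = 11/9, which is 37/10.
List the singular points by increasing real part (a conjugate pair: the negative imaginary part first).


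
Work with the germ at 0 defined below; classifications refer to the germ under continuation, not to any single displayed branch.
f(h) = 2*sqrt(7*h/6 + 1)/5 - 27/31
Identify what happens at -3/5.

The point is a regular point.

There is no denominator, hence no pole anywhere.
Branch term sqrt(1 - h/(-6/7)): argument at -3/5 is 3/10, nonzero, so -3/5 is not its branch point (a point on a principal cut is still regular for the continued germ).
So the germ continues analytically to -3/5.


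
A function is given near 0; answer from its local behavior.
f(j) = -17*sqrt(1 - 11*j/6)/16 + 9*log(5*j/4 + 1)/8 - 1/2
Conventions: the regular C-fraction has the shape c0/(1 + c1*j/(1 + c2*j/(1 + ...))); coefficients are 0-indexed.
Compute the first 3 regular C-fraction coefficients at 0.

Taylor coefficients (expand at 0): a_0 = -25/16, a_1 = 457/192, a_2 = -1993/4608.
c0 = a_0 = -25/16. Peel one level at a time: if S = 1 + c*j/S' with S'(0) = 1, then c is the j-coefficient of S and S' = c*j/(S - 1).
S_1 = c0/f = 1 + (457/300)*j + (367873/180000)*j^2 + ...; c1 = 457/300.
S_2 = c1*j/(S_1 - 1) = 1 + (-367873/274200)*j + ...; c2 = -367873/274200.

The regular C-fraction coefficients are [-25/16, 457/300, -367873/274200].


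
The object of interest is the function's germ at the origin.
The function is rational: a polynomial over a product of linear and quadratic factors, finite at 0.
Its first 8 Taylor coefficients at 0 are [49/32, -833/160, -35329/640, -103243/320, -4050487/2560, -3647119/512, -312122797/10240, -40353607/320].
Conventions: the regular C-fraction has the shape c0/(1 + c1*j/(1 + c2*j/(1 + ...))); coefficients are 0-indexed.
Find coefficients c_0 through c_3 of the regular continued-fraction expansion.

The regular C-fraction coefficients are [49/32, 17/5, -4761/340, 245/68].

Taylor coefficients (read off): a_0 = 49/32, a_1 = -833/160, a_2 = -35329/640, a_3 = -103243/320.
c0 = a_0 = 49/32. Peel one level at a time: if S = 1 + c*j/S' with S'(0) = 1, then c is the j-coefficient of S and S' = c*j/(S - 1).
S_1 = c0/f = 1 + (17/5)*j + (4761/100)*j^2 + ...; c1 = 17/5.
S_2 = c1*j/(S_1 - 1) = 1 + (-4761/340)*j + (233289/4624)*j^2 + ...; c2 = -4761/340.
S_3 = c2*j/(S_2 - 1) = 1 + (245/68)*j + ...; c3 = 245/68.


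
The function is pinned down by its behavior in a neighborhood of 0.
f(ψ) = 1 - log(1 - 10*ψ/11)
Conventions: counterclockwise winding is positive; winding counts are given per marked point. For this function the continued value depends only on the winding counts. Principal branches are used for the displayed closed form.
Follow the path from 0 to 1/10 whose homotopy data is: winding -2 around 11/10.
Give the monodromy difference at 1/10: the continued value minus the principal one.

The rational part is single-valued and drops out of the difference; each branch term changes only by its own monodromy.
(-1)*log(1 - ψ/(11/10)): each positive loop around 11/10 adds 2*pi*i to the log, so winding -2 contributes (-1)*(-2)*2*pi*i = (4)*pi*i.
Summing the contributions at ψ = 1/10 gives (4)*pi*i.

Continued minus principal equals (4)*pi*i.


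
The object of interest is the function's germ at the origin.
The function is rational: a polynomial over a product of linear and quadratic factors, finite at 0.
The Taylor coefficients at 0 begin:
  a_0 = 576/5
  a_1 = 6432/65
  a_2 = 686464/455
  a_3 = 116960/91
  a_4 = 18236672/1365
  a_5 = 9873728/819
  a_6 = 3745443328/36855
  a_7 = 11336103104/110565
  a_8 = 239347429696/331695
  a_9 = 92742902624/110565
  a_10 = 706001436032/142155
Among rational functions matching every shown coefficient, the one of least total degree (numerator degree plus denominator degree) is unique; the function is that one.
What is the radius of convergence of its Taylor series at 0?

No rational of total degree below 9 reproduces all 11 coefficients; solving the [2/7] Pade equations on them gives f(u) = (-16*u**2/21 + 4*u/13 + 8/5)/((u - 3/8)*(u**2 - 2*u/9 - 1/3)**3), whose expansion matches every shown term.
Denominator factor (u**2 - 2*u/9 - 1/3)^3: discriminant 112/81, real irrational roots 1/9 + (2/9)*sqrt(7) and 1/9 - (2/9)*sqrt(7); poles of order 3, moduli 1/9 + (2/9)*sqrt(7) and -1/9 + (2/9)*sqrt(7).
Denominator factor (u - 3/8): pole of order 1 at 3/8, modulus 3/8.
The radius of convergence is the smallest modulus among the singular points: 3/8.

The radius of convergence is 3/8.


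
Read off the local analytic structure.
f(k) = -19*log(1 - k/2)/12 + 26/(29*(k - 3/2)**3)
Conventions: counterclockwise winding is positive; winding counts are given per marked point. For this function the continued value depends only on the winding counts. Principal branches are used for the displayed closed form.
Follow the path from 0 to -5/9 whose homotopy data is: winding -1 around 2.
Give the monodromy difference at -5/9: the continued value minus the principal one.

The rational part is single-valued and drops out of the difference; each branch term changes only by its own monodromy.
(-19/12)*log(1 - k/(2)): each positive loop around 2 adds 2*pi*i to the log, so winding -1 contributes (-19/12)*(-1)*2*pi*i = (19/6)*pi*i.
Summing the contributions at k = -5/9 gives (19/6)*pi*i.

Continued minus principal equals (19/6)*pi*i.


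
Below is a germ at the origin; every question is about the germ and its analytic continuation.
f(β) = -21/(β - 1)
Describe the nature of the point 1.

The denominator factor β - 1 vanishes at 1 and appears to the power 1; the numerator there equals -21, nonzero, and no other factor vanishes.
Hence a pole whose order is the multiplicity, 1.

The point is a pole of order 1.


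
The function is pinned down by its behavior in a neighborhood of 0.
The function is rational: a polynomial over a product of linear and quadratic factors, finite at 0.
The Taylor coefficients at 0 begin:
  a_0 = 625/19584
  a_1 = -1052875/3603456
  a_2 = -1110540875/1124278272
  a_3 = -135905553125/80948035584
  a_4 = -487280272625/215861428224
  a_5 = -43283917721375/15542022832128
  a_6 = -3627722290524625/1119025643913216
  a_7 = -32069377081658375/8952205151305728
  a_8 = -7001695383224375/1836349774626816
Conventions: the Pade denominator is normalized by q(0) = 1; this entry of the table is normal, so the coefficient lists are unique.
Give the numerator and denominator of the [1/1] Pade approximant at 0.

The Pade approximant has numerator coefficients [625/19584, -118394619875/295931121408]; denominator coefficients [1, -8884327/2627976].


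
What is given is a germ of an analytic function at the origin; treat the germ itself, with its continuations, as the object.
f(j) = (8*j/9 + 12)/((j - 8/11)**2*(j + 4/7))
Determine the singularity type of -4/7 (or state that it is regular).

The denominator factor j + 4/7 vanishes at -4/7 and appears to the power 1; the numerator there equals 724/63, nonzero, and no other factor vanishes.
Hence a pole whose order is the multiplicity, 1.

The point is a pole of order 1.


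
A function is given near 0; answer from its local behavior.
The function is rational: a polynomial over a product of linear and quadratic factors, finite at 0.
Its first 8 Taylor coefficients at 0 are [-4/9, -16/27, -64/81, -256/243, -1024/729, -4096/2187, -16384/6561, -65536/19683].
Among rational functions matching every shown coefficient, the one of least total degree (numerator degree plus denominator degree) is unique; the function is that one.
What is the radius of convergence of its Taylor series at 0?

The radius of convergence is 3/4.

No rational of total degree below 1 reproduces all 8 coefficients; solving the [0/1] Pade equations on them gives f(j) = 1/(3*(j - 3/4)), whose expansion matches every shown term.
Denominator factor (j - 3/4): pole of order 1 at 3/4, modulus 3/4.
The radius of convergence is the smallest modulus among the singular points: 3/4.


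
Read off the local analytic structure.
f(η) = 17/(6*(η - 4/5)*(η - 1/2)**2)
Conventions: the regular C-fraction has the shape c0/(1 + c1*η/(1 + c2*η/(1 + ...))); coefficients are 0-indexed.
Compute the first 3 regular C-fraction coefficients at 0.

The regular C-fraction coefficients are [-85/6, -21/4, 12/7].

Taylor coefficients (expand at 0): a_0 = -85/6, a_1 = -595/8, a_2 = -8415/32.
c0 = a_0 = -85/6. Peel one level at a time: if S = 1 + c*η/S' with S'(0) = 1, then c is the η-coefficient of S and S' = c*η/(S - 1).
S_1 = c0/f = 1 + (-21/4)*η + (9)*η^2 + ...; c1 = -21/4.
S_2 = c1*η/(S_1 - 1) = 1 + (12/7)*η + ...; c2 = 12/7.


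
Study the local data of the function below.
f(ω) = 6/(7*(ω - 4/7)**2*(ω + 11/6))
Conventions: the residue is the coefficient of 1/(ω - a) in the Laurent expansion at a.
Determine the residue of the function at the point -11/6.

The residue is 1512/10201.

At the order-1 pole -11/6 set g(ω) = (ω - (-11/6))*f(ω) = 6/(7*(ω - 4/7)**2).
Simple pole: residue = g(a) at a = -11/6, which is 1512/10201.


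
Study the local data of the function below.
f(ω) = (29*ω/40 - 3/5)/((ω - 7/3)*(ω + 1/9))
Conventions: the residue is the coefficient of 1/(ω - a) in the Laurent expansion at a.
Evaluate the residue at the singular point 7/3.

The residue is 393/880.

At the order-1 pole 7/3 set g(ω) = (ω - (7/3))*f(ω) = (29*ω/40 - 3/5)/(ω + 1/9).
Simple pole: residue = g(a) at a = 7/3, which is 393/880.
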